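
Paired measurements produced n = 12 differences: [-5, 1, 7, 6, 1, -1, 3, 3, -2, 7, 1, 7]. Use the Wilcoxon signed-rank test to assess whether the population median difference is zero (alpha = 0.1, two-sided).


Step 1: Drop any zero differences (none here) and take |d_i|.
|d| = [5, 1, 7, 6, 1, 1, 3, 3, 2, 7, 1, 7]
Step 2: Midrank |d_i| (ties get averaged ranks).
ranks: |5|->8, |1|->2.5, |7|->11, |6|->9, |1|->2.5, |1|->2.5, |3|->6.5, |3|->6.5, |2|->5, |7|->11, |1|->2.5, |7|->11
Step 3: Attach original signs; sum ranks with positive sign and with negative sign.
W+ = 2.5 + 11 + 9 + 2.5 + 6.5 + 6.5 + 11 + 2.5 + 11 = 62.5
W- = 8 + 2.5 + 5 = 15.5
(Check: W+ + W- = 78 should equal n(n+1)/2 = 78.)
Step 4: Test statistic W = min(W+, W-) = 15.5.
Step 5: Ties in |d|, so use the tie-corrected normal approximation.
        E[W] = n(n+1)/4 = 12*13/4 = 39.
        Tie groups: |d|=1 (t=4), |d|=3 (t=2), |d|=7 (t=3); sum(t^3 - t) = 90.
        Var[W] = n(n+1)(2n+1)/24 - sum(t^3-t)/48 = 3900/24 - 90/48 = 160.625.
        z = (W - E[W]) / sqrt(Var[W]) = (15.5 - 39) / 12.6738 = -1.8542.
        Two-sided p = 2*Phi(z) = 0.063708.
Step 6: alpha = 0.1. reject H0.

W+ = 62.5, W- = 15.5, W = min = 15.5, p = 0.063708, reject H0.


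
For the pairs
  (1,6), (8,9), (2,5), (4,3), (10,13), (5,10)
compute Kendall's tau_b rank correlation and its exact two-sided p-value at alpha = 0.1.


Step 1: Enumerate the 15 unordered pairs (i,j) with i<j and classify each by sign(x_j-x_i) * sign(y_j-y_i).
  (1,2):dx=+7,dy=+3->C; (1,3):dx=+1,dy=-1->D; (1,4):dx=+3,dy=-3->D; (1,5):dx=+9,dy=+7->C
  (1,6):dx=+4,dy=+4->C; (2,3):dx=-6,dy=-4->C; (2,4):dx=-4,dy=-6->C; (2,5):dx=+2,dy=+4->C
  (2,6):dx=-3,dy=+1->D; (3,4):dx=+2,dy=-2->D; (3,5):dx=+8,dy=+8->C; (3,6):dx=+3,dy=+5->C
  (4,5):dx=+6,dy=+10->C; (4,6):dx=+1,dy=+7->C; (5,6):dx=-5,dy=-3->C
Step 2: C = 11, D = 4, total pairs = 15.
Step 3: tau = (C - D)/(n(n-1)/2) = (11 - 4)/15 = 0.466667.
Step 4: Exact two-sided p-value (enumerate n! = 720 permutations of y under H0): p = 0.272222.
Step 5: alpha = 0.1. fail to reject H0.

tau_b = 0.4667 (C=11, D=4), p = 0.272222, fail to reject H0.


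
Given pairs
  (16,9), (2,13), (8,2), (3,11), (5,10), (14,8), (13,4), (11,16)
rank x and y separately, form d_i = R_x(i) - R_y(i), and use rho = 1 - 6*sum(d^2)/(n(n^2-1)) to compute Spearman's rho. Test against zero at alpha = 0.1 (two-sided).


Step 1: Rank x and y separately (midranks; no ties here).
rank(x): 16->8, 2->1, 8->4, 3->2, 5->3, 14->7, 13->6, 11->5
rank(y): 9->4, 13->7, 2->1, 11->6, 10->5, 8->3, 4->2, 16->8
Step 2: d_i = R_x(i) - R_y(i); compute d_i^2.
  (8-4)^2=16, (1-7)^2=36, (4-1)^2=9, (2-6)^2=16, (3-5)^2=4, (7-3)^2=16, (6-2)^2=16, (5-8)^2=9
sum(d^2) = 122.
Step 3: rho = 1 - 6*122 / (8*(8^2 - 1)) = 1 - 732/504 = -0.452381.
Step 4: Under H0, t = rho * sqrt((n-2)/(1-rho^2)) = -1.2425 ~ t(6).
Step 5: Two-sided p-value from the t-distribution with 6 df = 0.260405.
Step 6: alpha = 0.1. fail to reject H0.

rho = -0.4524, p = 0.260405, fail to reject H0 at alpha = 0.1.


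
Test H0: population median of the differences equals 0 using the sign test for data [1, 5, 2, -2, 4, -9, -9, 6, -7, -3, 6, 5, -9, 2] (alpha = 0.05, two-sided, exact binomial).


Step 1: Discard zero differences. Original n = 14; n_eff = number of nonzero differences = 14.
Nonzero differences (with sign): +1, +5, +2, -2, +4, -9, -9, +6, -7, -3, +6, +5, -9, +2
Step 2: Count signs: positive = 8, negative = 6.
Step 3: Under H0: P(positive) = 0.5, so the number of positives S ~ Bin(14, 0.5).
Step 4: Two-sided exact p-value = sum of Bin(14,0.5) probabilities at or below the observed probability = 0.790527.
Step 5: alpha = 0.05. fail to reject H0.

n_eff = 14, pos = 8, neg = 6, p = 0.790527, fail to reject H0.


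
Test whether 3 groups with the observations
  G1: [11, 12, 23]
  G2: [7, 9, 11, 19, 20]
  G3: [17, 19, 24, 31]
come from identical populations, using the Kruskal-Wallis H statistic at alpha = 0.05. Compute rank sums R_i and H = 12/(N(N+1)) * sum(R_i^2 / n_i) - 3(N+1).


Step 1: Combine all N = 12 observations and assign midranks.
sorted (value, group, rank): (7,G2,1), (9,G2,2), (11,G1,3.5), (11,G2,3.5), (12,G1,5), (17,G3,6), (19,G2,7.5), (19,G3,7.5), (20,G2,9), (23,G1,10), (24,G3,11), (31,G3,12)
Step 2: Sum ranks within each group.
R_1 = 18.5 (n_1 = 3)
R_2 = 23 (n_2 = 5)
R_3 = 36.5 (n_3 = 4)
Step 3: H = 12/(N(N+1)) * sum(R_i^2/n_i) - 3(N+1)
     = 12/(12*13) * (18.5^2/3 + 23^2/5 + 36.5^2/4) - 3*13
     = 0.076923 * 552.946 - 39
     = 3.534295.
Step 4: Ties present; correction factor C = 1 - 12/(12^3 - 12) = 0.993007. Corrected H = 3.534295 / 0.993007 = 3.559184.
Step 5: Under H0, H ~ chi^2(2); p-value = 0.168707.
Step 6: alpha = 0.05. fail to reject H0.

H = 3.5592, df = 2, p = 0.168707, fail to reject H0.


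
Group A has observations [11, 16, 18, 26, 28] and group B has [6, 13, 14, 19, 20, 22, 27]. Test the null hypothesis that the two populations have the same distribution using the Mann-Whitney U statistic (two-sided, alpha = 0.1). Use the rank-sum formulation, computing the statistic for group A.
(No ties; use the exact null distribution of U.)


Step 1: Combine and sort all 12 observations; assign midranks.
sorted (value, group): (6,Y), (11,X), (13,Y), (14,Y), (16,X), (18,X), (19,Y), (20,Y), (22,Y), (26,X), (27,Y), (28,X)
ranks: 6->1, 11->2, 13->3, 14->4, 16->5, 18->6, 19->7, 20->8, 22->9, 26->10, 27->11, 28->12
Step 2: Rank sum for X: R1 = 2 + 5 + 6 + 10 + 12 = 35.
Step 3: U_X = R1 - n1(n1+1)/2 = 35 - 5*6/2 = 35 - 15 = 20.
       U_Y = n1*n2 - U_X = 35 - 20 = 15.
Step 4: No ties, so the exact null distribution of U (based on enumerating the C(12,5) = 792 equally likely rank assignments) gives the two-sided p-value.
Step 5: p-value = 0.755051; compare to alpha = 0.1. fail to reject H0.

U_X = 20, p = 0.755051, fail to reject H0 at alpha = 0.1.


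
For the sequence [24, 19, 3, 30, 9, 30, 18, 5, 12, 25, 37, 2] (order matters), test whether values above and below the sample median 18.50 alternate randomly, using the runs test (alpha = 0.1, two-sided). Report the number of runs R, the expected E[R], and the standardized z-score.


Step 1: Compute median = 18.50; label A = above, B = below.
Labels in order: AABABABBBAAB  (n_A = 6, n_B = 6)
Step 2: Count runs R = 8.
Step 3: Under H0 (random ordering), E[R] = 2*n_A*n_B/(n_A+n_B) + 1 = 2*6*6/12 + 1 = 7.0000.
        Var[R] = 2*n_A*n_B*(2*n_A*n_B - n_A - n_B) / ((n_A+n_B)^2 * (n_A+n_B-1)) = 4320/1584 = 2.7273.
        SD[R] = 1.6514.
Step 4: Continuity-corrected z = (R - 0.5 - E[R]) / SD[R] = (8 - 0.5 - 7.0000) / 1.6514 = 0.3028.
Step 5: Two-sided p-value via normal approximation = 2*(1 - Phi(|z|)) = 0.762069.
Step 6: alpha = 0.1. fail to reject H0.

R = 8, z = 0.3028, p = 0.762069, fail to reject H0.


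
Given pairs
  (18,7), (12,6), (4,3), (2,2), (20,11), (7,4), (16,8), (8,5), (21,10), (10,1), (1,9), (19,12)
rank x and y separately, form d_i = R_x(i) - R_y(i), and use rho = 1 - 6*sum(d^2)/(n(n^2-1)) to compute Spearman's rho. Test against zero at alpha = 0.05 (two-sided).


Step 1: Rank x and y separately (midranks; no ties here).
rank(x): 18->9, 12->7, 4->3, 2->2, 20->11, 7->4, 16->8, 8->5, 21->12, 10->6, 1->1, 19->10
rank(y): 7->7, 6->6, 3->3, 2->2, 11->11, 4->4, 8->8, 5->5, 10->10, 1->1, 9->9, 12->12
Step 2: d_i = R_x(i) - R_y(i); compute d_i^2.
  (9-7)^2=4, (7-6)^2=1, (3-3)^2=0, (2-2)^2=0, (11-11)^2=0, (4-4)^2=0, (8-8)^2=0, (5-5)^2=0, (12-10)^2=4, (6-1)^2=25, (1-9)^2=64, (10-12)^2=4
sum(d^2) = 102.
Step 3: rho = 1 - 6*102 / (12*(12^2 - 1)) = 1 - 612/1716 = 0.643357.
Step 4: Under H0, t = rho * sqrt((n-2)/(1-rho^2)) = 2.6575 ~ t(10).
Step 5: Two-sided p-value from the t-distribution with 10 df = 0.024003.
Step 6: alpha = 0.05. reject H0.

rho = 0.6434, p = 0.024003, reject H0 at alpha = 0.05.


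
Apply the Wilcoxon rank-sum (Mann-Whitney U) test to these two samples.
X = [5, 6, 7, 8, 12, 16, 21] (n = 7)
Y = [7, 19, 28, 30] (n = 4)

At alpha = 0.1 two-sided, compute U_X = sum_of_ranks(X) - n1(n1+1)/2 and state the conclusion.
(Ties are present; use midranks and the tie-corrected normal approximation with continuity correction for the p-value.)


Step 1: Combine and sort all 11 observations; assign midranks.
sorted (value, group): (5,X), (6,X), (7,X), (7,Y), (8,X), (12,X), (16,X), (19,Y), (21,X), (28,Y), (30,Y)
ranks: 5->1, 6->2, 7->3.5, 7->3.5, 8->5, 12->6, 16->7, 19->8, 21->9, 28->10, 30->11
Step 2: Rank sum for X: R1 = 1 + 2 + 3.5 + 5 + 6 + 7 + 9 = 33.5.
Step 3: U_X = R1 - n1(n1+1)/2 = 33.5 - 7*8/2 = 33.5 - 28 = 5.5.
       U_Y = n1*n2 - U_X = 28 - 5.5 = 22.5.
Step 4: Ties are present, so use the tie-corrected normal approximation (with continuity correction) for the p-value.
Step 5: p-value = 0.129695; compare to alpha = 0.1. fail to reject H0.

U_X = 5.5, p = 0.129695, fail to reject H0 at alpha = 0.1.


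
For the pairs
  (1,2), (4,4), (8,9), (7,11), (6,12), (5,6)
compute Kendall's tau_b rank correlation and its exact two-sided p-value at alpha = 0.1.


Step 1: Enumerate the 15 unordered pairs (i,j) with i<j and classify each by sign(x_j-x_i) * sign(y_j-y_i).
  (1,2):dx=+3,dy=+2->C; (1,3):dx=+7,dy=+7->C; (1,4):dx=+6,dy=+9->C; (1,5):dx=+5,dy=+10->C
  (1,6):dx=+4,dy=+4->C; (2,3):dx=+4,dy=+5->C; (2,4):dx=+3,dy=+7->C; (2,5):dx=+2,dy=+8->C
  (2,6):dx=+1,dy=+2->C; (3,4):dx=-1,dy=+2->D; (3,5):dx=-2,dy=+3->D; (3,6):dx=-3,dy=-3->C
  (4,5):dx=-1,dy=+1->D; (4,6):dx=-2,dy=-5->C; (5,6):dx=-1,dy=-6->C
Step 2: C = 12, D = 3, total pairs = 15.
Step 3: tau = (C - D)/(n(n-1)/2) = (12 - 3)/15 = 0.600000.
Step 4: Exact two-sided p-value (enumerate n! = 720 permutations of y under H0): p = 0.136111.
Step 5: alpha = 0.1. fail to reject H0.

tau_b = 0.6000 (C=12, D=3), p = 0.136111, fail to reject H0.


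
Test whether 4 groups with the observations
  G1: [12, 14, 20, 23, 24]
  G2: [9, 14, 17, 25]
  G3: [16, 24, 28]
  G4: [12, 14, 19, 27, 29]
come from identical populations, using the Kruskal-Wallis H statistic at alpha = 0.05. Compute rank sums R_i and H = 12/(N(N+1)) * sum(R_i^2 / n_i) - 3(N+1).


Step 1: Combine all N = 17 observations and assign midranks.
sorted (value, group, rank): (9,G2,1), (12,G1,2.5), (12,G4,2.5), (14,G1,5), (14,G2,5), (14,G4,5), (16,G3,7), (17,G2,8), (19,G4,9), (20,G1,10), (23,G1,11), (24,G1,12.5), (24,G3,12.5), (25,G2,14), (27,G4,15), (28,G3,16), (29,G4,17)
Step 2: Sum ranks within each group.
R_1 = 41 (n_1 = 5)
R_2 = 28 (n_2 = 4)
R_3 = 35.5 (n_3 = 3)
R_4 = 48.5 (n_4 = 5)
Step 3: H = 12/(N(N+1)) * sum(R_i^2/n_i) - 3(N+1)
     = 12/(17*18) * (41^2/5 + 28^2/4 + 35.5^2/3 + 48.5^2/5) - 3*18
     = 0.039216 * 1422.73 - 54
     = 1.793464.
Step 4: Ties present; correction factor C = 1 - 36/(17^3 - 17) = 0.992647. Corrected H = 1.793464 / 0.992647 = 1.806749.
Step 5: Under H0, H ~ chi^2(3); p-value = 0.613467.
Step 6: alpha = 0.05. fail to reject H0.

H = 1.8067, df = 3, p = 0.613467, fail to reject H0.


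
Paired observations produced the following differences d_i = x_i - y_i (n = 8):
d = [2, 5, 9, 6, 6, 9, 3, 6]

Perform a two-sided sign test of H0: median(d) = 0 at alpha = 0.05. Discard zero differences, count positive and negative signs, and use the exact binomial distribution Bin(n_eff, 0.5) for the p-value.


Step 1: Discard zero differences. Original n = 8; n_eff = number of nonzero differences = 8.
Nonzero differences (with sign): +2, +5, +9, +6, +6, +9, +3, +6
Step 2: Count signs: positive = 8, negative = 0.
Step 3: Under H0: P(positive) = 0.5, so the number of positives S ~ Bin(8, 0.5).
Step 4: Two-sided exact p-value = sum of Bin(8,0.5) probabilities at or below the observed probability = 0.007812.
Step 5: alpha = 0.05. reject H0.

n_eff = 8, pos = 8, neg = 0, p = 0.007812, reject H0.


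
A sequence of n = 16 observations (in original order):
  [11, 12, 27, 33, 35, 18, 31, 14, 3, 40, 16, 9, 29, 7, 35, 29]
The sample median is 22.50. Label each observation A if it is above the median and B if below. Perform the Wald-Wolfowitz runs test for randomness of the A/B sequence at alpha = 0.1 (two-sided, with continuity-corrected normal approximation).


Step 1: Compute median = 22.50; label A = above, B = below.
Labels in order: BBAAABABBABBABAA  (n_A = 8, n_B = 8)
Step 2: Count runs R = 10.
Step 3: Under H0 (random ordering), E[R] = 2*n_A*n_B/(n_A+n_B) + 1 = 2*8*8/16 + 1 = 9.0000.
        Var[R] = 2*n_A*n_B*(2*n_A*n_B - n_A - n_B) / ((n_A+n_B)^2 * (n_A+n_B-1)) = 14336/3840 = 3.7333.
        SD[R] = 1.9322.
Step 4: Continuity-corrected z = (R - 0.5 - E[R]) / SD[R] = (10 - 0.5 - 9.0000) / 1.9322 = 0.2588.
Step 5: Two-sided p-value via normal approximation = 2*(1 - Phi(|z|)) = 0.795809.
Step 6: alpha = 0.1. fail to reject H0.

R = 10, z = 0.2588, p = 0.795809, fail to reject H0.


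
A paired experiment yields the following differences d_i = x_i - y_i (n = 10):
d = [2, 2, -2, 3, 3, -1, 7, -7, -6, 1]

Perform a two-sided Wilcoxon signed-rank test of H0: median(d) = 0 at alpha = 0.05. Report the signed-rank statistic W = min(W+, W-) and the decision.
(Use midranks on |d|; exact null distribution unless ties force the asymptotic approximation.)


Step 1: Drop any zero differences (none here) and take |d_i|.
|d| = [2, 2, 2, 3, 3, 1, 7, 7, 6, 1]
Step 2: Midrank |d_i| (ties get averaged ranks).
ranks: |2|->4, |2|->4, |2|->4, |3|->6.5, |3|->6.5, |1|->1.5, |7|->9.5, |7|->9.5, |6|->8, |1|->1.5
Step 3: Attach original signs; sum ranks with positive sign and with negative sign.
W+ = 4 + 4 + 6.5 + 6.5 + 9.5 + 1.5 = 32
W- = 4 + 1.5 + 9.5 + 8 = 23
(Check: W+ + W- = 55 should equal n(n+1)/2 = 55.)
Step 4: Test statistic W = min(W+, W-) = 23.
Step 5: Ties in |d|, so use the tie-corrected normal approximation.
        E[W] = n(n+1)/4 = 10*11/4 = 27.5.
        Tie groups: |d|=1 (t=2), |d|=2 (t=3), |d|=3 (t=2), |d|=7 (t=2); sum(t^3 - t) = 42.
        Var[W] = n(n+1)(2n+1)/24 - sum(t^3-t)/48 = 2310/24 - 42/48 = 95.375.
        z = (W - E[W]) / sqrt(Var[W]) = (23 - 27.5) / 9.7660 = -0.4608.
        Two-sided p = 2*Phi(z) = 0.644955.
Step 6: alpha = 0.05. fail to reject H0.

W+ = 32, W- = 23, W = min = 23, p = 0.644955, fail to reject H0.


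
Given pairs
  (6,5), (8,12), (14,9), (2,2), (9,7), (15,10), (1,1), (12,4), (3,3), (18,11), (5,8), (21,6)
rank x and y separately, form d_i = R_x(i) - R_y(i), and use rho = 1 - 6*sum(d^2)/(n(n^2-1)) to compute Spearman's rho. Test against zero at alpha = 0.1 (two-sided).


Step 1: Rank x and y separately (midranks; no ties here).
rank(x): 6->5, 8->6, 14->9, 2->2, 9->7, 15->10, 1->1, 12->8, 3->3, 18->11, 5->4, 21->12
rank(y): 5->5, 12->12, 9->9, 2->2, 7->7, 10->10, 1->1, 4->4, 3->3, 11->11, 8->8, 6->6
Step 2: d_i = R_x(i) - R_y(i); compute d_i^2.
  (5-5)^2=0, (6-12)^2=36, (9-9)^2=0, (2-2)^2=0, (7-7)^2=0, (10-10)^2=0, (1-1)^2=0, (8-4)^2=16, (3-3)^2=0, (11-11)^2=0, (4-8)^2=16, (12-6)^2=36
sum(d^2) = 104.
Step 3: rho = 1 - 6*104 / (12*(12^2 - 1)) = 1 - 624/1716 = 0.636364.
Step 4: Under H0, t = rho * sqrt((n-2)/(1-rho^2)) = 2.6087 ~ t(10).
Step 5: Two-sided p-value from the t-distribution with 10 df = 0.026097.
Step 6: alpha = 0.1. reject H0.

rho = 0.6364, p = 0.026097, reject H0 at alpha = 0.1.


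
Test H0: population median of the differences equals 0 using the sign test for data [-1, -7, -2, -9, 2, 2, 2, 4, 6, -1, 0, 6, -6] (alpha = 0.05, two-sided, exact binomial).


Step 1: Discard zero differences. Original n = 13; n_eff = number of nonzero differences = 12.
Nonzero differences (with sign): -1, -7, -2, -9, +2, +2, +2, +4, +6, -1, +6, -6
Step 2: Count signs: positive = 6, negative = 6.
Step 3: Under H0: P(positive) = 0.5, so the number of positives S ~ Bin(12, 0.5).
Step 4: Two-sided exact p-value = sum of Bin(12,0.5) probabilities at or below the observed probability = 1.000000.
Step 5: alpha = 0.05. fail to reject H0.

n_eff = 12, pos = 6, neg = 6, p = 1.000000, fail to reject H0.


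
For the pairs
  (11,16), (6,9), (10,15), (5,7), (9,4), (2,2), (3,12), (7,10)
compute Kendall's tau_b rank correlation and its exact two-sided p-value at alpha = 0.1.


Step 1: Enumerate the 28 unordered pairs (i,j) with i<j and classify each by sign(x_j-x_i) * sign(y_j-y_i).
  (1,2):dx=-5,dy=-7->C; (1,3):dx=-1,dy=-1->C; (1,4):dx=-6,dy=-9->C; (1,5):dx=-2,dy=-12->C
  (1,6):dx=-9,dy=-14->C; (1,7):dx=-8,dy=-4->C; (1,8):dx=-4,dy=-6->C; (2,3):dx=+4,dy=+6->C
  (2,4):dx=-1,dy=-2->C; (2,5):dx=+3,dy=-5->D; (2,6):dx=-4,dy=-7->C; (2,7):dx=-3,dy=+3->D
  (2,8):dx=+1,dy=+1->C; (3,4):dx=-5,dy=-8->C; (3,5):dx=-1,dy=-11->C; (3,6):dx=-8,dy=-13->C
  (3,7):dx=-7,dy=-3->C; (3,8):dx=-3,dy=-5->C; (4,5):dx=+4,dy=-3->D; (4,6):dx=-3,dy=-5->C
  (4,7):dx=-2,dy=+5->D; (4,8):dx=+2,dy=+3->C; (5,6):dx=-7,dy=-2->C; (5,7):dx=-6,dy=+8->D
  (5,8):dx=-2,dy=+6->D; (6,7):dx=+1,dy=+10->C; (6,8):dx=+5,dy=+8->C; (7,8):dx=+4,dy=-2->D
Step 2: C = 21, D = 7, total pairs = 28.
Step 3: tau = (C - D)/(n(n-1)/2) = (21 - 7)/28 = 0.500000.
Step 4: Exact two-sided p-value (enumerate n! = 40320 permutations of y under H0): p = 0.108681.
Step 5: alpha = 0.1. fail to reject H0.

tau_b = 0.5000 (C=21, D=7), p = 0.108681, fail to reject H0.


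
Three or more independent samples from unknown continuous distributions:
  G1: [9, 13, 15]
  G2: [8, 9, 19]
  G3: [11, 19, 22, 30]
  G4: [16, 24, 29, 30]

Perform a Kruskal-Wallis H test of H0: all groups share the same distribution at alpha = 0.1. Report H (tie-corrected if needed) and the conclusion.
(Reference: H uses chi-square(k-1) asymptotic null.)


Step 1: Combine all N = 14 observations and assign midranks.
sorted (value, group, rank): (8,G2,1), (9,G1,2.5), (9,G2,2.5), (11,G3,4), (13,G1,5), (15,G1,6), (16,G4,7), (19,G2,8.5), (19,G3,8.5), (22,G3,10), (24,G4,11), (29,G4,12), (30,G3,13.5), (30,G4,13.5)
Step 2: Sum ranks within each group.
R_1 = 13.5 (n_1 = 3)
R_2 = 12 (n_2 = 3)
R_3 = 36 (n_3 = 4)
R_4 = 43.5 (n_4 = 4)
Step 3: H = 12/(N(N+1)) * sum(R_i^2/n_i) - 3(N+1)
     = 12/(14*15) * (13.5^2/3 + 12^2/3 + 36^2/4 + 43.5^2/4) - 3*15
     = 0.057143 * 905.812 - 45
     = 6.760714.
Step 4: Ties present; correction factor C = 1 - 18/(14^3 - 14) = 0.993407. Corrected H = 6.760714 / 0.993407 = 6.805586.
Step 5: Under H0, H ~ chi^2(3); p-value = 0.078359.
Step 6: alpha = 0.1. reject H0.

H = 6.8056, df = 3, p = 0.078359, reject H0.


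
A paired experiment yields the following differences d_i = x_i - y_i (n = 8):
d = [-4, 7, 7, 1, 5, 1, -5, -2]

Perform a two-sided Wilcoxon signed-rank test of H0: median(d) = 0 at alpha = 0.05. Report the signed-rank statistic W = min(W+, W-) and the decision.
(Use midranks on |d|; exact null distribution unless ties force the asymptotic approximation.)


Step 1: Drop any zero differences (none here) and take |d_i|.
|d| = [4, 7, 7, 1, 5, 1, 5, 2]
Step 2: Midrank |d_i| (ties get averaged ranks).
ranks: |4|->4, |7|->7.5, |7|->7.5, |1|->1.5, |5|->5.5, |1|->1.5, |5|->5.5, |2|->3
Step 3: Attach original signs; sum ranks with positive sign and with negative sign.
W+ = 7.5 + 7.5 + 1.5 + 5.5 + 1.5 = 23.5
W- = 4 + 5.5 + 3 = 12.5
(Check: W+ + W- = 36 should equal n(n+1)/2 = 36.)
Step 4: Test statistic W = min(W+, W-) = 12.5.
Step 5: Ties in |d|, so use the tie-corrected normal approximation.
        E[W] = n(n+1)/4 = 8*9/4 = 18.
        Tie groups: |d|=1 (t=2), |d|=5 (t=2), |d|=7 (t=2); sum(t^3 - t) = 18.
        Var[W] = n(n+1)(2n+1)/24 - sum(t^3-t)/48 = 1224/24 - 18/48 = 50.625.
        z = (W - E[W]) / sqrt(Var[W]) = (12.5 - 18) / 7.1151 = -0.7730.
        Two-sided p = 2*Phi(z) = 0.439522.
Step 6: alpha = 0.05. fail to reject H0.

W+ = 23.5, W- = 12.5, W = min = 12.5, p = 0.439522, fail to reject H0.


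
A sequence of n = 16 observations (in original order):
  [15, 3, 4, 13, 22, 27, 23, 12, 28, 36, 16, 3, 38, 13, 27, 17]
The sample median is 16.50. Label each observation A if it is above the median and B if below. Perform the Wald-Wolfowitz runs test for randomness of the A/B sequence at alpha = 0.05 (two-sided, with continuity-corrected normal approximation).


Step 1: Compute median = 16.50; label A = above, B = below.
Labels in order: BBBBAAABAABBABAA  (n_A = 8, n_B = 8)
Step 2: Count runs R = 8.
Step 3: Under H0 (random ordering), E[R] = 2*n_A*n_B/(n_A+n_B) + 1 = 2*8*8/16 + 1 = 9.0000.
        Var[R] = 2*n_A*n_B*(2*n_A*n_B - n_A - n_B) / ((n_A+n_B)^2 * (n_A+n_B-1)) = 14336/3840 = 3.7333.
        SD[R] = 1.9322.
Step 4: Continuity-corrected z = (R + 0.5 - E[R]) / SD[R] = (8 + 0.5 - 9.0000) / 1.9322 = -0.2588.
Step 5: Two-sided p-value via normal approximation = 2*(1 - Phi(|z|)) = 0.795809.
Step 6: alpha = 0.05. fail to reject H0.

R = 8, z = -0.2588, p = 0.795809, fail to reject H0.


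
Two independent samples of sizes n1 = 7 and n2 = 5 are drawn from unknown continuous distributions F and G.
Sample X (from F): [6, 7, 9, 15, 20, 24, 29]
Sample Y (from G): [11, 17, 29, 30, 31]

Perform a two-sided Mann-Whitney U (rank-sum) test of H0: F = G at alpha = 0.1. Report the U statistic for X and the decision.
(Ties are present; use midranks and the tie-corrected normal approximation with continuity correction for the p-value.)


Step 1: Combine and sort all 12 observations; assign midranks.
sorted (value, group): (6,X), (7,X), (9,X), (11,Y), (15,X), (17,Y), (20,X), (24,X), (29,X), (29,Y), (30,Y), (31,Y)
ranks: 6->1, 7->2, 9->3, 11->4, 15->5, 17->6, 20->7, 24->8, 29->9.5, 29->9.5, 30->11, 31->12
Step 2: Rank sum for X: R1 = 1 + 2 + 3 + 5 + 7 + 8 + 9.5 = 35.5.
Step 3: U_X = R1 - n1(n1+1)/2 = 35.5 - 7*8/2 = 35.5 - 28 = 7.5.
       U_Y = n1*n2 - U_X = 35 - 7.5 = 27.5.
Step 4: Ties are present, so use the tie-corrected normal approximation (with continuity correction) for the p-value.
Step 5: p-value = 0.122225; compare to alpha = 0.1. fail to reject H0.

U_X = 7.5, p = 0.122225, fail to reject H0 at alpha = 0.1.


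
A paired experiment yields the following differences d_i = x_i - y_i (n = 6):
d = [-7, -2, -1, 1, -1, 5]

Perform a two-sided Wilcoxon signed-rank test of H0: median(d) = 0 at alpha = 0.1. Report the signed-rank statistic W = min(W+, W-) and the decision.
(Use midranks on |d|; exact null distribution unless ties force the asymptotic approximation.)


Step 1: Drop any zero differences (none here) and take |d_i|.
|d| = [7, 2, 1, 1, 1, 5]
Step 2: Midrank |d_i| (ties get averaged ranks).
ranks: |7|->6, |2|->4, |1|->2, |1|->2, |1|->2, |5|->5
Step 3: Attach original signs; sum ranks with positive sign and with negative sign.
W+ = 2 + 5 = 7
W- = 6 + 4 + 2 + 2 = 14
(Check: W+ + W- = 21 should equal n(n+1)/2 = 21.)
Step 4: Test statistic W = min(W+, W-) = 7.
Step 5: Ties in |d|, so use the tie-corrected normal approximation.
        E[W] = n(n+1)/4 = 6*7/4 = 10.5.
        Tie groups: |d|=1 (t=3); sum(t^3 - t) = 24.
        Var[W] = n(n+1)(2n+1)/24 - sum(t^3-t)/48 = 546/24 - 24/48 = 22.25.
        z = (W - E[W]) / sqrt(Var[W]) = (7 - 10.5) / 4.7170 = -0.7420.
        Two-sided p = 2*Phi(z) = 0.458088.
Step 6: alpha = 0.1. fail to reject H0.

W+ = 7, W- = 14, W = min = 7, p = 0.458088, fail to reject H0.


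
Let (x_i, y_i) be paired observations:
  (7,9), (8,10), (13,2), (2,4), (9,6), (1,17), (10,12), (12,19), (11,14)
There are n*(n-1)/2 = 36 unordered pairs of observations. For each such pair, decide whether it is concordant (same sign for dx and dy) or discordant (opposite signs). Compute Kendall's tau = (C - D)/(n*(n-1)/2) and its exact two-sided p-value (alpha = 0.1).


Step 1: Enumerate the 36 unordered pairs (i,j) with i<j and classify each by sign(x_j-x_i) * sign(y_j-y_i).
  (1,2):dx=+1,dy=+1->C; (1,3):dx=+6,dy=-7->D; (1,4):dx=-5,dy=-5->C; (1,5):dx=+2,dy=-3->D
  (1,6):dx=-6,dy=+8->D; (1,7):dx=+3,dy=+3->C; (1,8):dx=+5,dy=+10->C; (1,9):dx=+4,dy=+5->C
  (2,3):dx=+5,dy=-8->D; (2,4):dx=-6,dy=-6->C; (2,5):dx=+1,dy=-4->D; (2,6):dx=-7,dy=+7->D
  (2,7):dx=+2,dy=+2->C; (2,8):dx=+4,dy=+9->C; (2,9):dx=+3,dy=+4->C; (3,4):dx=-11,dy=+2->D
  (3,5):dx=-4,dy=+4->D; (3,6):dx=-12,dy=+15->D; (3,7):dx=-3,dy=+10->D; (3,8):dx=-1,dy=+17->D
  (3,9):dx=-2,dy=+12->D; (4,5):dx=+7,dy=+2->C; (4,6):dx=-1,dy=+13->D; (4,7):dx=+8,dy=+8->C
  (4,8):dx=+10,dy=+15->C; (4,9):dx=+9,dy=+10->C; (5,6):dx=-8,dy=+11->D; (5,7):dx=+1,dy=+6->C
  (5,8):dx=+3,dy=+13->C; (5,9):dx=+2,dy=+8->C; (6,7):dx=+9,dy=-5->D; (6,8):dx=+11,dy=+2->C
  (6,9):dx=+10,dy=-3->D; (7,8):dx=+2,dy=+7->C; (7,9):dx=+1,dy=+2->C; (8,9):dx=-1,dy=-5->C
Step 2: C = 20, D = 16, total pairs = 36.
Step 3: tau = (C - D)/(n(n-1)/2) = (20 - 16)/36 = 0.111111.
Step 4: Exact two-sided p-value (enumerate n! = 362880 permutations of y under H0): p = 0.761414.
Step 5: alpha = 0.1. fail to reject H0.

tau_b = 0.1111 (C=20, D=16), p = 0.761414, fail to reject H0.


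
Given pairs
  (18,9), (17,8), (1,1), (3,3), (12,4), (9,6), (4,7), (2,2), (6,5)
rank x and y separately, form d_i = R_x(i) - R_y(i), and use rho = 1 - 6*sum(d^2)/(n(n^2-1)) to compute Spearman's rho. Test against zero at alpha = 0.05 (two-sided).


Step 1: Rank x and y separately (midranks; no ties here).
rank(x): 18->9, 17->8, 1->1, 3->3, 12->7, 9->6, 4->4, 2->2, 6->5
rank(y): 9->9, 8->8, 1->1, 3->3, 4->4, 6->6, 7->7, 2->2, 5->5
Step 2: d_i = R_x(i) - R_y(i); compute d_i^2.
  (9-9)^2=0, (8-8)^2=0, (1-1)^2=0, (3-3)^2=0, (7-4)^2=9, (6-6)^2=0, (4-7)^2=9, (2-2)^2=0, (5-5)^2=0
sum(d^2) = 18.
Step 3: rho = 1 - 6*18 / (9*(9^2 - 1)) = 1 - 108/720 = 0.850000.
Step 4: Under H0, t = rho * sqrt((n-2)/(1-rho^2)) = 4.2691 ~ t(7).
Step 5: Two-sided p-value from the t-distribution with 7 df = 0.003705.
Step 6: alpha = 0.05. reject H0.

rho = 0.8500, p = 0.003705, reject H0 at alpha = 0.05.


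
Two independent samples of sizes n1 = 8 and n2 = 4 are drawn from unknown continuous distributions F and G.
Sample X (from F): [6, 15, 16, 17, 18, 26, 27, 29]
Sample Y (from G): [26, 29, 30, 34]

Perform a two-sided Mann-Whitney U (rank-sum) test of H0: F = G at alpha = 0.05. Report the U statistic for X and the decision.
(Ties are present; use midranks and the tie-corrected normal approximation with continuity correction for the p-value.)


Step 1: Combine and sort all 12 observations; assign midranks.
sorted (value, group): (6,X), (15,X), (16,X), (17,X), (18,X), (26,X), (26,Y), (27,X), (29,X), (29,Y), (30,Y), (34,Y)
ranks: 6->1, 15->2, 16->3, 17->4, 18->5, 26->6.5, 26->6.5, 27->8, 29->9.5, 29->9.5, 30->11, 34->12
Step 2: Rank sum for X: R1 = 1 + 2 + 3 + 4 + 5 + 6.5 + 8 + 9.5 = 39.
Step 3: U_X = R1 - n1(n1+1)/2 = 39 - 8*9/2 = 39 - 36 = 3.
       U_Y = n1*n2 - U_X = 32 - 3 = 29.
Step 4: Ties are present, so use the tie-corrected normal approximation (with continuity correction) for the p-value.
Step 5: p-value = 0.033132; compare to alpha = 0.05. reject H0.

U_X = 3, p = 0.033132, reject H0 at alpha = 0.05.


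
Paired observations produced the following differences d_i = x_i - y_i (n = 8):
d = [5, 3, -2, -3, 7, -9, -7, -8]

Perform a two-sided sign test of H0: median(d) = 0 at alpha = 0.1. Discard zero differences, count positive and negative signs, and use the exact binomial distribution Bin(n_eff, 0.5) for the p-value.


Step 1: Discard zero differences. Original n = 8; n_eff = number of nonzero differences = 8.
Nonzero differences (with sign): +5, +3, -2, -3, +7, -9, -7, -8
Step 2: Count signs: positive = 3, negative = 5.
Step 3: Under H0: P(positive) = 0.5, so the number of positives S ~ Bin(8, 0.5).
Step 4: Two-sided exact p-value = sum of Bin(8,0.5) probabilities at or below the observed probability = 0.726562.
Step 5: alpha = 0.1. fail to reject H0.

n_eff = 8, pos = 3, neg = 5, p = 0.726562, fail to reject H0.


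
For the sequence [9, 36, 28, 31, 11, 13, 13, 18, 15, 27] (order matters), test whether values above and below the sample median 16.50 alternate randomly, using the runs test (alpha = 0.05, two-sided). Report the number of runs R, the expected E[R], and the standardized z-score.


Step 1: Compute median = 16.50; label A = above, B = below.
Labels in order: BAAABBBABA  (n_A = 5, n_B = 5)
Step 2: Count runs R = 6.
Step 3: Under H0 (random ordering), E[R] = 2*n_A*n_B/(n_A+n_B) + 1 = 2*5*5/10 + 1 = 6.0000.
        Var[R] = 2*n_A*n_B*(2*n_A*n_B - n_A - n_B) / ((n_A+n_B)^2 * (n_A+n_B-1)) = 2000/900 = 2.2222.
        SD[R] = 1.4907.
Step 4: R = E[R], so z = 0 with no continuity correction.
Step 5: Two-sided p-value via normal approximation = 2*(1 - Phi(|z|)) = 1.000000.
Step 6: alpha = 0.05. fail to reject H0.

R = 6, z = 0.0000, p = 1.000000, fail to reject H0.


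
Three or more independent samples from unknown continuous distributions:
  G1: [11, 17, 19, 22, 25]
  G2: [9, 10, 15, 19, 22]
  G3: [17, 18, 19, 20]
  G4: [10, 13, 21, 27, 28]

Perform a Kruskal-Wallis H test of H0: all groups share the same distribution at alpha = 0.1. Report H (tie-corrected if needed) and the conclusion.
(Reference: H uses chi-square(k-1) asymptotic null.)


Step 1: Combine all N = 19 observations and assign midranks.
sorted (value, group, rank): (9,G2,1), (10,G2,2.5), (10,G4,2.5), (11,G1,4), (13,G4,5), (15,G2,6), (17,G1,7.5), (17,G3,7.5), (18,G3,9), (19,G1,11), (19,G2,11), (19,G3,11), (20,G3,13), (21,G4,14), (22,G1,15.5), (22,G2,15.5), (25,G1,17), (27,G4,18), (28,G4,19)
Step 2: Sum ranks within each group.
R_1 = 55 (n_1 = 5)
R_2 = 36 (n_2 = 5)
R_3 = 40.5 (n_3 = 4)
R_4 = 58.5 (n_4 = 5)
Step 3: H = 12/(N(N+1)) * sum(R_i^2/n_i) - 3(N+1)
     = 12/(19*20) * (55^2/5 + 36^2/5 + 40.5^2/4 + 58.5^2/5) - 3*20
     = 0.031579 * 1958.71 - 60
     = 1.854079.
Step 4: Ties present; correction factor C = 1 - 42/(19^3 - 19) = 0.993860. Corrected H = 1.854079 / 0.993860 = 1.865534.
Step 5: Under H0, H ~ chi^2(3); p-value = 0.600779.
Step 6: alpha = 0.1. fail to reject H0.

H = 1.8655, df = 3, p = 0.600779, fail to reject H0.


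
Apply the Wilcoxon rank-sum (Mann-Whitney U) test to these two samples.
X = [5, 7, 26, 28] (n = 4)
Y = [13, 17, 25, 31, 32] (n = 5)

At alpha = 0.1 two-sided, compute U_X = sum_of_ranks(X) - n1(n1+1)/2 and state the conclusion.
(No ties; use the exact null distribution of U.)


Step 1: Combine and sort all 9 observations; assign midranks.
sorted (value, group): (5,X), (7,X), (13,Y), (17,Y), (25,Y), (26,X), (28,X), (31,Y), (32,Y)
ranks: 5->1, 7->2, 13->3, 17->4, 25->5, 26->6, 28->7, 31->8, 32->9
Step 2: Rank sum for X: R1 = 1 + 2 + 6 + 7 = 16.
Step 3: U_X = R1 - n1(n1+1)/2 = 16 - 4*5/2 = 16 - 10 = 6.
       U_Y = n1*n2 - U_X = 20 - 6 = 14.
Step 4: No ties, so the exact null distribution of U (based on enumerating the C(9,4) = 126 equally likely rank assignments) gives the two-sided p-value.
Step 5: p-value = 0.412698; compare to alpha = 0.1. fail to reject H0.

U_X = 6, p = 0.412698, fail to reject H0 at alpha = 0.1.


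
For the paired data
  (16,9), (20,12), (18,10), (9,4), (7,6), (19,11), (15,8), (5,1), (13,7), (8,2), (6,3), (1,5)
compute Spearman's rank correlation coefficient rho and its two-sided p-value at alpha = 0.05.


Step 1: Rank x and y separately (midranks; no ties here).
rank(x): 16->9, 20->12, 18->10, 9->6, 7->4, 19->11, 15->8, 5->2, 13->7, 8->5, 6->3, 1->1
rank(y): 9->9, 12->12, 10->10, 4->4, 6->6, 11->11, 8->8, 1->1, 7->7, 2->2, 3->3, 5->5
Step 2: d_i = R_x(i) - R_y(i); compute d_i^2.
  (9-9)^2=0, (12-12)^2=0, (10-10)^2=0, (6-4)^2=4, (4-6)^2=4, (11-11)^2=0, (8-8)^2=0, (2-1)^2=1, (7-7)^2=0, (5-2)^2=9, (3-3)^2=0, (1-5)^2=16
sum(d^2) = 34.
Step 3: rho = 1 - 6*34 / (12*(12^2 - 1)) = 1 - 204/1716 = 0.881119.
Step 4: Under H0, t = rho * sqrt((n-2)/(1-rho^2)) = 5.8921 ~ t(10).
Step 5: Two-sided p-value from the t-distribution with 10 df = 0.000153.
Step 6: alpha = 0.05. reject H0.

rho = 0.8811, p = 0.000153, reject H0 at alpha = 0.05.


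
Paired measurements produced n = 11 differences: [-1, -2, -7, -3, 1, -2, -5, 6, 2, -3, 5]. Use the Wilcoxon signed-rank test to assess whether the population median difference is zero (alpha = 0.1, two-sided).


Step 1: Drop any zero differences (none here) and take |d_i|.
|d| = [1, 2, 7, 3, 1, 2, 5, 6, 2, 3, 5]
Step 2: Midrank |d_i| (ties get averaged ranks).
ranks: |1|->1.5, |2|->4, |7|->11, |3|->6.5, |1|->1.5, |2|->4, |5|->8.5, |6|->10, |2|->4, |3|->6.5, |5|->8.5
Step 3: Attach original signs; sum ranks with positive sign and with negative sign.
W+ = 1.5 + 10 + 4 + 8.5 = 24
W- = 1.5 + 4 + 11 + 6.5 + 4 + 8.5 + 6.5 = 42
(Check: W+ + W- = 66 should equal n(n+1)/2 = 66.)
Step 4: Test statistic W = min(W+, W-) = 24.
Step 5: Ties in |d|, so use the tie-corrected normal approximation.
        E[W] = n(n+1)/4 = 11*12/4 = 33.
        Tie groups: |d|=1 (t=2), |d|=2 (t=3), |d|=3 (t=2), |d|=5 (t=2); sum(t^3 - t) = 42.
        Var[W] = n(n+1)(2n+1)/24 - sum(t^3-t)/48 = 3036/24 - 42/48 = 125.625.
        z = (W - E[W]) / sqrt(Var[W]) = (24 - 33) / 11.2083 = -0.8030.
        Two-sided p = 2*Phi(z) = 0.421987.
Step 6: alpha = 0.1. fail to reject H0.

W+ = 24, W- = 42, W = min = 24, p = 0.421987, fail to reject H0.


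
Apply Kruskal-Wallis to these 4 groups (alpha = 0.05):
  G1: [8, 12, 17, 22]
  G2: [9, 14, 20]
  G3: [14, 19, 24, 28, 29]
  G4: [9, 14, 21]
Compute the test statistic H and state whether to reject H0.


Step 1: Combine all N = 15 observations and assign midranks.
sorted (value, group, rank): (8,G1,1), (9,G2,2.5), (9,G4,2.5), (12,G1,4), (14,G2,6), (14,G3,6), (14,G4,6), (17,G1,8), (19,G3,9), (20,G2,10), (21,G4,11), (22,G1,12), (24,G3,13), (28,G3,14), (29,G3,15)
Step 2: Sum ranks within each group.
R_1 = 25 (n_1 = 4)
R_2 = 18.5 (n_2 = 3)
R_3 = 57 (n_3 = 5)
R_4 = 19.5 (n_4 = 3)
Step 3: H = 12/(N(N+1)) * sum(R_i^2/n_i) - 3(N+1)
     = 12/(15*16) * (25^2/4 + 18.5^2/3 + 57^2/5 + 19.5^2/3) - 3*16
     = 0.050000 * 1046.88 - 48
     = 4.344167.
Step 4: Ties present; correction factor C = 1 - 30/(15^3 - 15) = 0.991071. Corrected H = 4.344167 / 0.991071 = 4.383303.
Step 5: Under H0, H ~ chi^2(3); p-value = 0.222939.
Step 6: alpha = 0.05. fail to reject H0.

H = 4.3833, df = 3, p = 0.222939, fail to reject H0.


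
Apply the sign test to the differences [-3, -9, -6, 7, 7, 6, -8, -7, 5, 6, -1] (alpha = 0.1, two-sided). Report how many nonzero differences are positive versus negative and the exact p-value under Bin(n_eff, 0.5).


Step 1: Discard zero differences. Original n = 11; n_eff = number of nonzero differences = 11.
Nonzero differences (with sign): -3, -9, -6, +7, +7, +6, -8, -7, +5, +6, -1
Step 2: Count signs: positive = 5, negative = 6.
Step 3: Under H0: P(positive) = 0.5, so the number of positives S ~ Bin(11, 0.5).
Step 4: Two-sided exact p-value = sum of Bin(11,0.5) probabilities at or below the observed probability = 1.000000.
Step 5: alpha = 0.1. fail to reject H0.

n_eff = 11, pos = 5, neg = 6, p = 1.000000, fail to reject H0.


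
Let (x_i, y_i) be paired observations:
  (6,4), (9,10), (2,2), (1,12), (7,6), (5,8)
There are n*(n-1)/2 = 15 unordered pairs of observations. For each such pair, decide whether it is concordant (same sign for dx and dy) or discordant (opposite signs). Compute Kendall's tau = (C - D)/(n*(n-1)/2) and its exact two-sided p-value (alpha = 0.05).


Step 1: Enumerate the 15 unordered pairs (i,j) with i<j and classify each by sign(x_j-x_i) * sign(y_j-y_i).
  (1,2):dx=+3,dy=+6->C; (1,3):dx=-4,dy=-2->C; (1,4):dx=-5,dy=+8->D; (1,5):dx=+1,dy=+2->C
  (1,6):dx=-1,dy=+4->D; (2,3):dx=-7,dy=-8->C; (2,4):dx=-8,dy=+2->D; (2,5):dx=-2,dy=-4->C
  (2,6):dx=-4,dy=-2->C; (3,4):dx=-1,dy=+10->D; (3,5):dx=+5,dy=+4->C; (3,6):dx=+3,dy=+6->C
  (4,5):dx=+6,dy=-6->D; (4,6):dx=+4,dy=-4->D; (5,6):dx=-2,dy=+2->D
Step 2: C = 8, D = 7, total pairs = 15.
Step 3: tau = (C - D)/(n(n-1)/2) = (8 - 7)/15 = 0.066667.
Step 4: Exact two-sided p-value (enumerate n! = 720 permutations of y under H0): p = 1.000000.
Step 5: alpha = 0.05. fail to reject H0.

tau_b = 0.0667 (C=8, D=7), p = 1.000000, fail to reject H0.


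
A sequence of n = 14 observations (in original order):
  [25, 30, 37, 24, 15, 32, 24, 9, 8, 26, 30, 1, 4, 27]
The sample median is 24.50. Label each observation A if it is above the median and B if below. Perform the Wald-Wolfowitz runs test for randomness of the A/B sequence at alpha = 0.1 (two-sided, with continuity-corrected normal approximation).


Step 1: Compute median = 24.50; label A = above, B = below.
Labels in order: AAABBABBBAABBA  (n_A = 7, n_B = 7)
Step 2: Count runs R = 7.
Step 3: Under H0 (random ordering), E[R] = 2*n_A*n_B/(n_A+n_B) + 1 = 2*7*7/14 + 1 = 8.0000.
        Var[R] = 2*n_A*n_B*(2*n_A*n_B - n_A - n_B) / ((n_A+n_B)^2 * (n_A+n_B-1)) = 8232/2548 = 3.2308.
        SD[R] = 1.7974.
Step 4: Continuity-corrected z = (R + 0.5 - E[R]) / SD[R] = (7 + 0.5 - 8.0000) / 1.7974 = -0.2782.
Step 5: Two-sided p-value via normal approximation = 2*(1 - Phi(|z|)) = 0.780879.
Step 6: alpha = 0.1. fail to reject H0.

R = 7, z = -0.2782, p = 0.780879, fail to reject H0.


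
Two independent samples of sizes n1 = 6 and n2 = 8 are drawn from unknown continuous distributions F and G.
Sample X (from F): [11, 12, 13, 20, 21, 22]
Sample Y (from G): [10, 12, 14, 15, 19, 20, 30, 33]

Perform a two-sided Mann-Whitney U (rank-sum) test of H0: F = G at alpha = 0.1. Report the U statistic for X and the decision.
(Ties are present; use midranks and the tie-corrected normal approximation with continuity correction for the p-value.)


Step 1: Combine and sort all 14 observations; assign midranks.
sorted (value, group): (10,Y), (11,X), (12,X), (12,Y), (13,X), (14,Y), (15,Y), (19,Y), (20,X), (20,Y), (21,X), (22,X), (30,Y), (33,Y)
ranks: 10->1, 11->2, 12->3.5, 12->3.5, 13->5, 14->6, 15->7, 19->8, 20->9.5, 20->9.5, 21->11, 22->12, 30->13, 33->14
Step 2: Rank sum for X: R1 = 2 + 3.5 + 5 + 9.5 + 11 + 12 = 43.
Step 3: U_X = R1 - n1(n1+1)/2 = 43 - 6*7/2 = 43 - 21 = 22.
       U_Y = n1*n2 - U_X = 48 - 22 = 26.
Step 4: Ties are present, so use the tie-corrected normal approximation (with continuity correction) for the p-value.
Step 5: p-value = 0.846116; compare to alpha = 0.1. fail to reject H0.

U_X = 22, p = 0.846116, fail to reject H0 at alpha = 0.1.


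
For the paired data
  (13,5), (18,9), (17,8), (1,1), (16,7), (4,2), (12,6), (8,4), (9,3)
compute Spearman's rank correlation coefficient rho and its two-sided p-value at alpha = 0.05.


Step 1: Rank x and y separately (midranks; no ties here).
rank(x): 13->6, 18->9, 17->8, 1->1, 16->7, 4->2, 12->5, 8->3, 9->4
rank(y): 5->5, 9->9, 8->8, 1->1, 7->7, 2->2, 6->6, 4->4, 3->3
Step 2: d_i = R_x(i) - R_y(i); compute d_i^2.
  (6-5)^2=1, (9-9)^2=0, (8-8)^2=0, (1-1)^2=0, (7-7)^2=0, (2-2)^2=0, (5-6)^2=1, (3-4)^2=1, (4-3)^2=1
sum(d^2) = 4.
Step 3: rho = 1 - 6*4 / (9*(9^2 - 1)) = 1 - 24/720 = 0.966667.
Step 4: Under H0, t = rho * sqrt((n-2)/(1-rho^2)) = 9.9890 ~ t(7).
Step 5: Two-sided p-value from the t-distribution with 7 df = 0.000022.
Step 6: alpha = 0.05. reject H0.

rho = 0.9667, p = 0.000022, reject H0 at alpha = 0.05.


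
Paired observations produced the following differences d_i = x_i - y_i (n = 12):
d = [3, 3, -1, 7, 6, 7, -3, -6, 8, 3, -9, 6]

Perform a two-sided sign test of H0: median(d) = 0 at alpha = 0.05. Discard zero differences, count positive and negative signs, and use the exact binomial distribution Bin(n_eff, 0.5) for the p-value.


Step 1: Discard zero differences. Original n = 12; n_eff = number of nonzero differences = 12.
Nonzero differences (with sign): +3, +3, -1, +7, +6, +7, -3, -6, +8, +3, -9, +6
Step 2: Count signs: positive = 8, negative = 4.
Step 3: Under H0: P(positive) = 0.5, so the number of positives S ~ Bin(12, 0.5).
Step 4: Two-sided exact p-value = sum of Bin(12,0.5) probabilities at or below the observed probability = 0.387695.
Step 5: alpha = 0.05. fail to reject H0.

n_eff = 12, pos = 8, neg = 4, p = 0.387695, fail to reject H0.


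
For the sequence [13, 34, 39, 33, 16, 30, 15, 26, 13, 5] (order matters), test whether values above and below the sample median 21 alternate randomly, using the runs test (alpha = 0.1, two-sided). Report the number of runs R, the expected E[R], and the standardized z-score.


Step 1: Compute median = 21; label A = above, B = below.
Labels in order: BAAABABABB  (n_A = 5, n_B = 5)
Step 2: Count runs R = 7.
Step 3: Under H0 (random ordering), E[R] = 2*n_A*n_B/(n_A+n_B) + 1 = 2*5*5/10 + 1 = 6.0000.
        Var[R] = 2*n_A*n_B*(2*n_A*n_B - n_A - n_B) / ((n_A+n_B)^2 * (n_A+n_B-1)) = 2000/900 = 2.2222.
        SD[R] = 1.4907.
Step 4: Continuity-corrected z = (R - 0.5 - E[R]) / SD[R] = (7 - 0.5 - 6.0000) / 1.4907 = 0.3354.
Step 5: Two-sided p-value via normal approximation = 2*(1 - Phi(|z|)) = 0.737316.
Step 6: alpha = 0.1. fail to reject H0.

R = 7, z = 0.3354, p = 0.737316, fail to reject H0.


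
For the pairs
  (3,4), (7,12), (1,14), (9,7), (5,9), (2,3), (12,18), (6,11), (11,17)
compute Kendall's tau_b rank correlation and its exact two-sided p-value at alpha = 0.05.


Step 1: Enumerate the 36 unordered pairs (i,j) with i<j and classify each by sign(x_j-x_i) * sign(y_j-y_i).
  (1,2):dx=+4,dy=+8->C; (1,3):dx=-2,dy=+10->D; (1,4):dx=+6,dy=+3->C; (1,5):dx=+2,dy=+5->C
  (1,6):dx=-1,dy=-1->C; (1,7):dx=+9,dy=+14->C; (1,8):dx=+3,dy=+7->C; (1,9):dx=+8,dy=+13->C
  (2,3):dx=-6,dy=+2->D; (2,4):dx=+2,dy=-5->D; (2,5):dx=-2,dy=-3->C; (2,6):dx=-5,dy=-9->C
  (2,7):dx=+5,dy=+6->C; (2,8):dx=-1,dy=-1->C; (2,9):dx=+4,dy=+5->C; (3,4):dx=+8,dy=-7->D
  (3,5):dx=+4,dy=-5->D; (3,6):dx=+1,dy=-11->D; (3,7):dx=+11,dy=+4->C; (3,8):dx=+5,dy=-3->D
  (3,9):dx=+10,dy=+3->C; (4,5):dx=-4,dy=+2->D; (4,6):dx=-7,dy=-4->C; (4,7):dx=+3,dy=+11->C
  (4,8):dx=-3,dy=+4->D; (4,9):dx=+2,dy=+10->C; (5,6):dx=-3,dy=-6->C; (5,7):dx=+7,dy=+9->C
  (5,8):dx=+1,dy=+2->C; (5,9):dx=+6,dy=+8->C; (6,7):dx=+10,dy=+15->C; (6,8):dx=+4,dy=+8->C
  (6,9):dx=+9,dy=+14->C; (7,8):dx=-6,dy=-7->C; (7,9):dx=-1,dy=-1->C; (8,9):dx=+5,dy=+6->C
Step 2: C = 27, D = 9, total pairs = 36.
Step 3: tau = (C - D)/(n(n-1)/2) = (27 - 9)/36 = 0.500000.
Step 4: Exact two-sided p-value (enumerate n! = 362880 permutations of y under H0): p = 0.075176.
Step 5: alpha = 0.05. fail to reject H0.

tau_b = 0.5000 (C=27, D=9), p = 0.075176, fail to reject H0.
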